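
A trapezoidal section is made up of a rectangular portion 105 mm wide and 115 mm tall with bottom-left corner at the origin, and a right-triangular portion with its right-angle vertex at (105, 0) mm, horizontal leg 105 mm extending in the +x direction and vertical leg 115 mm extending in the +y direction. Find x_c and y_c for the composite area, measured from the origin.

x_c = 81.67 mm, y_c = 51.11 mm

rectangular portion: A = 105 × 115 = 12075.00, centroid at (52.50, 57.50).
triangular portion: A = ½·105·115 = 6037.50, centroid at (140.00, 38.33).
ΣA = 18112.50 mm², ΣAx_c = 1479187.50 mm³, ΣAy_c = 925750.00 mm³.
x_c = 1479187.50/18112.50 = 81.67 mm; y_c = 925750.00/18112.50 = 51.11 mm.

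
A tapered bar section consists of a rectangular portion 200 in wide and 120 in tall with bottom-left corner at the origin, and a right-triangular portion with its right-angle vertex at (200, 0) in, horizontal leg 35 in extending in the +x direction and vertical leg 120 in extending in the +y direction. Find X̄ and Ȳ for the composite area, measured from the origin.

rectangular portion: A = 200 × 120 = 24000.00, centroid at (100.00, 60.00).
triangular portion: A = ½·35·120 = 2100.00, centroid at (211.67, 40.00).
ΣA = 26100.00 in², ΣAX̄ = 2844500.00 in³, ΣAȲ = 1524000.00 in³.
X̄ = 2844500.00/26100.00 = 108.98 in; Ȳ = 1524000.00/26100.00 = 58.39 in.

X̄ = 108.98 in, Ȳ = 58.39 in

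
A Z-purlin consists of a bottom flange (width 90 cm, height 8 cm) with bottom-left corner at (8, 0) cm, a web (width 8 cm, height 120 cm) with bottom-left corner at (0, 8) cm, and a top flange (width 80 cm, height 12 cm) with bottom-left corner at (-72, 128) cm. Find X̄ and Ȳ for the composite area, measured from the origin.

X̄ = 4.27 cm, Ȳ = 74.55 cm

bottom flange: A = 90 × 8 = 720.00, centroid at (53.00, 4.00).
web: A = 8 × 120 = 960.00, centroid at (4.00, 68.00).
top flange: A = 80 × 12 = 960.00, centroid at (-32.00, 134.00).
ΣA = 2640.00 cm²
ΣAX̄ = (720.00)(53.00) + (960.00)(4.00) + (960.00)(-32.00) = 11280.00 cm³
ΣAȲ = (720.00)(4.00) + (960.00)(68.00) + (960.00)(134.00) = 196800.00 cm³
X̄ = 11280.00 / 2640.00 = 4.27 cm
Ȳ = 196800.00 / 2640.00 = 74.55 cm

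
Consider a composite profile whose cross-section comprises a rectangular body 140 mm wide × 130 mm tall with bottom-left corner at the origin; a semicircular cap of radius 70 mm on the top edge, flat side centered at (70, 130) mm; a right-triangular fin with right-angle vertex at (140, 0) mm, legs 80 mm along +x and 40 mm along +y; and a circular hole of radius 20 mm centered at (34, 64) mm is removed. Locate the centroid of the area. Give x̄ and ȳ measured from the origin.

rectangular body: A = 140 × 130 = 18200.00, centroid at (70.00, 65.00).
semicircular top: A = ½π·70² = 7696.90, centroid at (70.00, 159.71).
triangular fin: A = ½·80·40 = 1600.00, centroid at (166.67, 13.33).
hole: A = −π·20² = -1256.64, centroid at (34.00, 64.00).
ΣA = 26240.26 mm², ΣAx̄ = 2036724.15 mm³, ΣAȳ = 2353172.49 mm³.
x̄ = 2036724.15/26240.26 = 77.62 mm; ȳ = 2353172.49/26240.26 = 89.68 mm.

x̄ = 77.62 mm, ȳ = 89.68 mm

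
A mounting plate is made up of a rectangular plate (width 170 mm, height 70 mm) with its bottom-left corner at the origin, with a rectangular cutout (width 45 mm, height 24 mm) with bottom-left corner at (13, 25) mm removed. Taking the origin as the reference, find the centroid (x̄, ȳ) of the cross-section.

plate: A = 170 × 70 = 11900.00, centroid at (85.00, 35.00).
hole: A = −(45 × 24) = -1080.00, centroid at (35.50, 37.00).
ΣA = 10820.00 mm²
ΣAx̄ = (11900.00)(85.00) + (-1080.00)(35.50) = 973160.00 mm³
ΣAȳ = (11900.00)(35.00) + (-1080.00)(37.00) = 376540.00 mm³
x̄ = 973160.00 / 10820.00 = 89.94 mm
ȳ = 376540.00 / 10820.00 = 34.80 mm

x̄ = 89.94 mm, ȳ = 34.80 mm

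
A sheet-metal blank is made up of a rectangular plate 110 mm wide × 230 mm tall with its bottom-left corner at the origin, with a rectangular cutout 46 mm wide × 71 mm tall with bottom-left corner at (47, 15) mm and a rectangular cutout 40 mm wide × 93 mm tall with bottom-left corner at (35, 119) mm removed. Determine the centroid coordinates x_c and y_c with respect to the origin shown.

plate: A = 110 × 230 = 25300.00, centroid at (55.00, 115.00).
hole 1: A = −(46 × 71) = -3266.00, centroid at (70.00, 50.50).
hole 2: A = −(40 × 93) = -3720.00, centroid at (55.00, 165.50).
ΣA = 18314.00 mm²
ΣAx_c = (25300.00)(55.00) + (-3266.00)(70.00) + (-3720.00)(55.00) = 958280.00 mm³
ΣAy_c = (25300.00)(115.00) + (-3266.00)(50.50) + (-3720.00)(165.50) = 2128907.00 mm³
x_c = 958280.00 / 18314.00 = 52.32 mm
y_c = 2128907.00 / 18314.00 = 116.24 mm

x_c = 52.32 mm, y_c = 116.24 mm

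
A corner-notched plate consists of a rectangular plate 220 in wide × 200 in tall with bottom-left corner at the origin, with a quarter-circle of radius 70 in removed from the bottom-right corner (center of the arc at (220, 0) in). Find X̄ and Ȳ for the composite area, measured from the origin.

plate: A = 220 × 200 = 44000.00, centroid at (110.00, 100.00).
removed quarter-circle: A = −¼π·70² = -3848.45, centroid at (190.29, 29.71).
ΣA = 40151.55 in²
ΣAX̄ = (44000.00)(110.00) + (-3848.45)(190.29) = 4107674.11 in³
ΣAȲ = (44000.00)(100.00) + (-3848.45)(29.71) = 4285666.67 in³
X̄ = 4107674.11 / 40151.55 = 102.30 in
Ȳ = 4285666.67 / 40151.55 = 106.74 in

X̄ = 102.30 in, Ȳ = 106.74 in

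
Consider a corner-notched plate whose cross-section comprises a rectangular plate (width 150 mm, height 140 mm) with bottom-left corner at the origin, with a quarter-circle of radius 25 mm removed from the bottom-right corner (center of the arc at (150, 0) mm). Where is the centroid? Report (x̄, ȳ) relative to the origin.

plate: A = 150 × 140 = 21000.00, centroid at (75.00, 70.00).
removed quarter-circle: A = −¼π·25² = -490.87, centroid at (139.39, 10.61).
ΣA = 20509.13 mm²
ΣAx̄ = (21000.00)(75.00) + (-490.87)(139.39) = 1506577.26 mm³
ΣAȳ = (21000.00)(70.00) + (-490.87)(10.61) = 1464791.67 mm³
x̄ = 1506577.26 / 20509.13 = 73.46 mm
ȳ = 1464791.67 / 20509.13 = 71.42 mm

x̄ = 73.46 mm, ȳ = 71.42 mm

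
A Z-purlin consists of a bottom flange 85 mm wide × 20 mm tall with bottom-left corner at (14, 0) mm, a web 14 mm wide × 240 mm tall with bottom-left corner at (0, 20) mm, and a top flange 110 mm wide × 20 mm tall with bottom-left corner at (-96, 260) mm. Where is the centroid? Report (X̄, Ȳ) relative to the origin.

X̄ = 4.05 mm, Ȳ = 148.95 mm

bottom flange: A = 85 × 20 = 1700.00, centroid at (56.50, 10.00).
web: A = 14 × 240 = 3360.00, centroid at (7.00, 140.00).
top flange: A = 110 × 20 = 2200.00, centroid at (-41.00, 270.00).
ΣA = 7260.00 mm²
ΣAX̄ = (1700.00)(56.50) + (3360.00)(7.00) + (2200.00)(-41.00) = 29370.00 mm³
ΣAȲ = (1700.00)(10.00) + (3360.00)(140.00) + (2200.00)(270.00) = 1081400.00 mm³
X̄ = 29370.00 / 7260.00 = 4.05 mm
Ȳ = 1081400.00 / 7260.00 = 148.95 mm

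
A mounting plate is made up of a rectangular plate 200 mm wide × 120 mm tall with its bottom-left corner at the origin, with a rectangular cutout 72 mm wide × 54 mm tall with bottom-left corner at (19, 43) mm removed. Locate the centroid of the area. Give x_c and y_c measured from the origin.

x_c = 108.70 mm, y_c = 58.07 mm

Part | A | x̄ᵢ | ȳᵢ | A·x̄ᵢ | A·ȳᵢ
plate | 24000.00 | 100.00 | 60.00 | 2400000.00 | 1440000.00
hole | -3888.00 | 55.00 | 70.00 | -213840.00 | -272160.00
Σ | 20112.00 |  |  | 2186160.00 | 1167840.00
x_c = 2186160.00 / 20112.00 = 108.70 mm
y_c = 1167840.00 / 20112.00 = 58.07 mm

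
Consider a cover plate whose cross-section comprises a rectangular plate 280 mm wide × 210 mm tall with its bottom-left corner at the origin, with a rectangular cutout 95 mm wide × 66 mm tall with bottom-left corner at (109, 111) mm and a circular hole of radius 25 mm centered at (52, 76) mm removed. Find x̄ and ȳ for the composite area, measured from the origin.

Part | A | x̄ᵢ | ȳᵢ | A·x̄ᵢ | A·ȳᵢ
plate | 58800.00 | 140.00 | 105.00 | 8232000.00 | 6174000.00
hole 1 | -6270.00 | 156.50 | 144.00 | -981255.00 | -902880.00
hole 2 | -1963.50 | 52.00 | 76.00 | -102101.76 | -149225.65
Σ | 50566.50 |  |  | 7148643.24 | 5121894.35
x̄ = 7148643.24 / 50566.50 = 141.37 mm
ȳ = 5121894.35 / 50566.50 = 101.29 mm

x̄ = 141.37 mm, ȳ = 101.29 mm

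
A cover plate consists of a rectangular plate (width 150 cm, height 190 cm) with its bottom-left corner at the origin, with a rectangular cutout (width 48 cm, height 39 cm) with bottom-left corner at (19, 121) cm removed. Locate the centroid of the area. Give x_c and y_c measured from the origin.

plate: A = 150 × 190 = 28500.00, centroid at (75.00, 95.00).
hole: A = −(48 × 39) = -1872.00, centroid at (43.00, 140.50).
ΣA = 26628.00 cm²
ΣAx_c = (28500.00)(75.00) + (-1872.00)(43.00) = 2057004.00 cm³
ΣAy_c = (28500.00)(95.00) + (-1872.00)(140.50) = 2444484.00 cm³
x_c = 2057004.00 / 26628.00 = 77.25 cm
y_c = 2444484.00 / 26628.00 = 91.80 cm

x_c = 77.25 cm, y_c = 91.80 cm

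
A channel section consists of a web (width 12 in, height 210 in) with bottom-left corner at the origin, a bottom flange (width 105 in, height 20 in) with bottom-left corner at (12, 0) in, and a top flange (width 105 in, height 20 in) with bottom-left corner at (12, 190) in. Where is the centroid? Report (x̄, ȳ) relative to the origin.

x̄ = 42.56 in, ȳ = 105.00 in

Part | A | x̄ᵢ | ȳᵢ | A·x̄ᵢ | A·ȳᵢ
web | 2520.00 | 6.00 | 105.00 | 15120.00 | 264600.00
bottom flange | 2100.00 | 64.50 | 10.00 | 135450.00 | 21000.00
top flange | 2100.00 | 64.50 | 200.00 | 135450.00 | 420000.00
Σ | 6720.00 |  |  | 286020.00 | 705600.00
x̄ = 286020.00 / 6720.00 = 42.56 in
ȳ = 705600.00 / 6720.00 = 105.00 in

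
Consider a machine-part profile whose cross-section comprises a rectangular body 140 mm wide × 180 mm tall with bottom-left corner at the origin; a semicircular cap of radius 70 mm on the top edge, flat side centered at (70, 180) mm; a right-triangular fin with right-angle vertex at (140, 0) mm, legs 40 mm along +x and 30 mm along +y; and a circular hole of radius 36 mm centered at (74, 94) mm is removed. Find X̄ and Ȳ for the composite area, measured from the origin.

rectangular body: A = 140 × 180 = 25200.00, centroid at (70.00, 90.00).
semicircular top: A = ½π·70² = 7696.90, centroid at (70.00, 209.71).
triangular fin: A = ½·40·30 = 600.00, centroid at (153.33, 10.00).
hole: A = −π·36² = -4071.50, centroid at (74.00, 94.00).
ΣA = 29425.40 mm²
ΣAX̄ = (25200.00)(70.00) + (7696.90)(70.00) + (600.00)(153.33) + (-4071.50)(74.00) = 2093491.84 mm³
ΣAȲ = (25200.00)(90.00) + (7696.90)(209.71) + (600.00)(10.00) + (-4071.50)(94.00) = 3505387.64 mm³
X̄ = 2093491.84 / 29425.40 = 71.15 mm
Ȳ = 3505387.64 / 29425.40 = 119.13 mm

X̄ = 71.15 mm, Ȳ = 119.13 mm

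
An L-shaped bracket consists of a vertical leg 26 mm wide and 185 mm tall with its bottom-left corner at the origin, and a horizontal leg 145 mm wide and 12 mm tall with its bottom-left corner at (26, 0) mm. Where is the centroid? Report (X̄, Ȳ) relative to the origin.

X̄ = 35.71 mm, Ȳ = 69.52 mm

vertical leg: A = 26 × 185 = 4810.00, centroid at (13.00, 92.50).
horizontal leg: A = 145 × 12 = 1740.00, centroid at (98.50, 6.00).
ΣA = 6550.00 mm²
ΣAX̄ = (4810.00)(13.00) + (1740.00)(98.50) = 233920.00 mm³
ΣAȲ = (4810.00)(92.50) + (1740.00)(6.00) = 455365.00 mm³
X̄ = 233920.00 / 6550.00 = 35.71 mm
Ȳ = 455365.00 / 6550.00 = 69.52 mm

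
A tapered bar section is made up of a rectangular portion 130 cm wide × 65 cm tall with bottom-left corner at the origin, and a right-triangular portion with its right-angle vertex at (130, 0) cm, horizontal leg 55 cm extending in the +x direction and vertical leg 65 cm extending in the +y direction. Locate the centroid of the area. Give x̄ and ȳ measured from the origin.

rectangular portion: A = 130 × 65 = 8450.00, centroid at (65.00, 32.50).
triangular portion: A = ½·55·65 = 1787.50, centroid at (148.33, 21.67).
ΣA = 10237.50 cm², ΣAx̄ = 814395.83 cm³, ΣAȳ = 313354.17 cm³.
x̄ = 814395.83/10237.50 = 79.55 cm; ȳ = 313354.17/10237.50 = 30.61 cm.

x̄ = 79.55 cm, ȳ = 30.61 cm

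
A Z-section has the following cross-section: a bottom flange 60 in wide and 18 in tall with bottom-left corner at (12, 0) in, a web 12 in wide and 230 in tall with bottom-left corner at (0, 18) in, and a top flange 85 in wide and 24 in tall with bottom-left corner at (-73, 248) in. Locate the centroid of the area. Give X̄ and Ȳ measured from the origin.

X̄ = -0.05 in, Ȳ = 154.29 in

Part | A | x̄ᵢ | ȳᵢ | A·x̄ᵢ | A·ȳᵢ
bottom flange | 1080.00 | 42.00 | 9.00 | 45360.00 | 9720.00
web | 2760.00 | 6.00 | 133.00 | 16560.00 | 367080.00
top flange | 2040.00 | -30.50 | 260.00 | -62220.00 | 530400.00
Σ | 5880.00 |  |  | -300.00 | 907200.00
X̄ = -300.00 / 5880.00 = -0.05 in
Ȳ = 907200.00 / 5880.00 = 154.29 in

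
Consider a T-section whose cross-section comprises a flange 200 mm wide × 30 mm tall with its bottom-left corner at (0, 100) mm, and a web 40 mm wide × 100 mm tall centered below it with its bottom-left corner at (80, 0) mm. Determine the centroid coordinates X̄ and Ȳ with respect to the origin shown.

web: A = 40 × 100 = 4000.00, centroid at (100.00, 50.00).
flange: A = 200 × 30 = 6000.00, centroid at (100.00, 115.00).
ΣA = 10000.00 mm², ΣAX̄ = 1000000.00 mm³, ΣAȲ = 890000.00 mm³.
X̄ = 1000000.00/10000.00 = 100.00 mm; Ȳ = 890000.00/10000.00 = 89.00 mm.

X̄ = 100.00 mm, Ȳ = 89.00 mm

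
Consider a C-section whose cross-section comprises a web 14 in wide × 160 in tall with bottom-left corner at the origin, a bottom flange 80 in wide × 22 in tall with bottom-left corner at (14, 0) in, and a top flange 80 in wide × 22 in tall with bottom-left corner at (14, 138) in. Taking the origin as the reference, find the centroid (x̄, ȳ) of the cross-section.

web: A = 14 × 160 = 2240.00, centroid at (7.00, 80.00).
bottom flange: A = 80 × 22 = 1760.00, centroid at (54.00, 11.00).
top flange: A = 80 × 22 = 1760.00, centroid at (54.00, 149.00).
ΣA = 5760.00 in², ΣAx̄ = 205760.00 in³, ΣAȳ = 460800.00 in³.
x̄ = 205760.00/5760.00 = 35.72 in; ȳ = 460800.00/5760.00 = 80.00 in.

x̄ = 35.72 in, ȳ = 80.00 in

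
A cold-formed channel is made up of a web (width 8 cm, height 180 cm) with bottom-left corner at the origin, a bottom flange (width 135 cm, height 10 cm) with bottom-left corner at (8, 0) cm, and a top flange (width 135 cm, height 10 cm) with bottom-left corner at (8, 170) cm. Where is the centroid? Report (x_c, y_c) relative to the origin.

web: A = 8 × 180 = 1440.00, centroid at (4.00, 90.00).
bottom flange: A = 135 × 10 = 1350.00, centroid at (75.50, 5.00).
top flange: A = 135 × 10 = 1350.00, centroid at (75.50, 175.00).
ΣA = 4140.00 cm², ΣAx_c = 209610.00 cm³, ΣAy_c = 372600.00 cm³.
x_c = 209610.00/4140.00 = 50.63 cm; y_c = 372600.00/4140.00 = 90.00 cm.

x_c = 50.63 cm, y_c = 90.00 cm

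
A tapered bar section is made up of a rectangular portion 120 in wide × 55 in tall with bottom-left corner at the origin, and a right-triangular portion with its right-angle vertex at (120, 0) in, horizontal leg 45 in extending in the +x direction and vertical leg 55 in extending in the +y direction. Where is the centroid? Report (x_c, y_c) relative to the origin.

rectangular portion: A = 120 × 55 = 6600.00, centroid at (60.00, 27.50).
triangular portion: A = ½·45·55 = 1237.50, centroid at (135.00, 18.33).
ΣA = 7837.50 in², ΣAx_c = 563062.50 in³, ΣAy_c = 204187.50 in³.
x_c = 563062.50/7837.50 = 71.84 in; y_c = 204187.50/7837.50 = 26.05 in.

x_c = 71.84 in, y_c = 26.05 in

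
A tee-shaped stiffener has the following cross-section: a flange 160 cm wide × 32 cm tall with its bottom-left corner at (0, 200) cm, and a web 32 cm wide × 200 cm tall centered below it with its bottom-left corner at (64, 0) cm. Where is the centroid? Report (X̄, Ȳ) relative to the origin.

X̄ = 80.00 cm, Ȳ = 151.56 cm

web: A = 32 × 200 = 6400.00, centroid at (80.00, 100.00).
flange: A = 160 × 32 = 5120.00, centroid at (80.00, 216.00).
ΣA = 11520.00 cm², ΣAX̄ = 921600.00 cm³, ΣAȲ = 1745920.00 cm³.
X̄ = 921600.00/11520.00 = 80.00 cm; Ȳ = 1745920.00/11520.00 = 151.56 cm.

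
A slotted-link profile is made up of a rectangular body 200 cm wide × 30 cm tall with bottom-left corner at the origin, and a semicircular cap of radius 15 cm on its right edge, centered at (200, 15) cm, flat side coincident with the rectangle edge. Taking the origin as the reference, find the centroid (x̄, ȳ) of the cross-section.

x̄ = 105.92 cm, ȳ = 15.00 cm

Part | A | x̄ᵢ | ȳᵢ | A·x̄ᵢ | A·ȳᵢ
rectangular body | 6000.00 | 100.00 | 15.00 | 600000.00 | 90000.00
semicircular end | 353.43 | 206.37 | 15.00 | 72935.83 | 5301.44
Σ | 6353.43 |  |  | 672935.83 | 95301.44
x̄ = 672935.83 / 6353.43 = 105.92 cm
ȳ = 95301.44 / 6353.43 = 15.00 cm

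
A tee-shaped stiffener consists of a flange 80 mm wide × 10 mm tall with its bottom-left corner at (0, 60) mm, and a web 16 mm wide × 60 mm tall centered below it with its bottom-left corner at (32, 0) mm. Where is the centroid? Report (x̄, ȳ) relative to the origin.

web: A = 16 × 60 = 960.00, centroid at (40.00, 30.00).
flange: A = 80 × 10 = 800.00, centroid at (40.00, 65.00).
ΣA = 1760.00 mm²
ΣAx̄ = (960.00)(40.00) + (800.00)(40.00) = 70400.00 mm³
ΣAȳ = (960.00)(30.00) + (800.00)(65.00) = 80800.00 mm³
x̄ = 70400.00 / 1760.00 = 40.00 mm
ȳ = 80800.00 / 1760.00 = 45.91 mm

x̄ = 40.00 mm, ȳ = 45.91 mm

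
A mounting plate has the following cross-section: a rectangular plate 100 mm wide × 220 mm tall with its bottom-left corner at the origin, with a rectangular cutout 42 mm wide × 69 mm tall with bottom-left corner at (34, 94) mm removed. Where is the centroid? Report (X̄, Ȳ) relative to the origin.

X̄ = 49.24 mm, Ȳ = 107.19 mm

plate: A = 100 × 220 = 22000.00, centroid at (50.00, 110.00).
hole: A = −(42 × 69) = -2898.00, centroid at (55.00, 128.50).
ΣA = 19102.00 mm²
ΣAX̄ = (22000.00)(50.00) + (-2898.00)(55.00) = 940610.00 mm³
ΣAȲ = (22000.00)(110.00) + (-2898.00)(128.50) = 2047607.00 mm³
X̄ = 940610.00 / 19102.00 = 49.24 mm
Ȳ = 2047607.00 / 19102.00 = 107.19 mm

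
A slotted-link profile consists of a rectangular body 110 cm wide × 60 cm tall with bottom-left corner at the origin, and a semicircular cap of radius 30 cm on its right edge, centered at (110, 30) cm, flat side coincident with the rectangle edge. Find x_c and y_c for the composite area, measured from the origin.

Part | A | x̄ᵢ | ȳᵢ | A·x̄ᵢ | A·ȳᵢ
rectangular body | 6600.00 | 55.00 | 30.00 | 363000.00 | 198000.00
semicircular end | 1413.72 | 122.73 | 30.00 | 173508.84 | 42411.50
Σ | 8013.72 |  |  | 536508.84 | 240411.50
x_c = 536508.84 / 8013.72 = 66.95 cm
y_c = 240411.50 / 8013.72 = 30.00 cm

x_c = 66.95 cm, y_c = 30.00 cm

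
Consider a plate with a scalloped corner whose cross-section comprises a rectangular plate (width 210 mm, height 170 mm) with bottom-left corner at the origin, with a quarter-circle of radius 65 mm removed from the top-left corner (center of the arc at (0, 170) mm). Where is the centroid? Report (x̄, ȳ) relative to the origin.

x̄ = 112.93 mm, ȳ = 79.12 mm

plate: A = 210 × 170 = 35700.00, centroid at (105.00, 85.00).
removed quarter-circle: A = −¼π·65² = -3318.31, centroid at (27.59, 142.41).
ΣA = 32381.69 mm², ΣAx̄ = 3656958.33 mm³, ΣAȳ = 2561929.44 mm³.
x̄ = 3656958.33/32381.69 = 112.93 mm; ȳ = 2561929.44/32381.69 = 79.12 mm.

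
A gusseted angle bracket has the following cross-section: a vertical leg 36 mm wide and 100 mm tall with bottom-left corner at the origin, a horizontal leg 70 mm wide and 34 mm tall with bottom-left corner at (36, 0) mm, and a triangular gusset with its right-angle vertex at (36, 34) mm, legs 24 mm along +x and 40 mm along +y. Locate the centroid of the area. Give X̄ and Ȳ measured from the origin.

X̄ = 39.46 mm, Ȳ = 37.64 mm

Part | A | x̄ᵢ | ȳᵢ | A·x̄ᵢ | A·ȳᵢ
vertical leg | 3600.00 | 18.00 | 50.00 | 64800.00 | 180000.00
horizontal leg | 2380.00 | 71.00 | 17.00 | 168980.00 | 40460.00
gusset | 480.00 | 44.00 | 47.33 | 21120.00 | 22720.00
Σ | 6460.00 |  |  | 254900.00 | 243180.00
X̄ = 254900.00 / 6460.00 = 39.46 mm
Ȳ = 243180.00 / 6460.00 = 37.64 mm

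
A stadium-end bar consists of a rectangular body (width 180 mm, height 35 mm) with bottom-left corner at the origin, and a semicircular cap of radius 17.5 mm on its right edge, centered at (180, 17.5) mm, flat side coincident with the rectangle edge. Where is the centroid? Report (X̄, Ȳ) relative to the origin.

X̄ = 96.91 mm, Ȳ = 17.50 mm

rectangular body: A = 180 × 35 = 6300.00, centroid at (90.00, 17.50).
semicircular end: A = ½π·17.5² = 481.06, centroid at (187.43, 17.50).
ΣA = 6781.06 mm²
ΣAX̄ = (6300.00)(90.00) + (481.06)(187.43) = 657163.06 mm³
ΣAȲ = (6300.00)(17.50) + (481.06)(17.50) = 118668.49 mm³
X̄ = 657163.06 / 6781.06 = 96.91 mm
Ȳ = 118668.49 / 6781.06 = 17.50 mm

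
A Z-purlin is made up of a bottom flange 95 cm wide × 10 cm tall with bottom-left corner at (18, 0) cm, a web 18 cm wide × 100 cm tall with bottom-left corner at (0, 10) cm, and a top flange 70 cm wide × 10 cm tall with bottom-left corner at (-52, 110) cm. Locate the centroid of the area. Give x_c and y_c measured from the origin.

x_c = 19.28 cm, y_c = 56.01 cm

bottom flange: A = 95 × 10 = 950.00, centroid at (65.50, 5.00).
web: A = 18 × 100 = 1800.00, centroid at (9.00, 60.00).
top flange: A = 70 × 10 = 700.00, centroid at (-17.00, 115.00).
ΣA = 3450.00 cm²
ΣAx_c = (950.00)(65.50) + (1800.00)(9.00) + (700.00)(-17.00) = 66525.00 cm³
ΣAy_c = (950.00)(5.00) + (1800.00)(60.00) + (700.00)(115.00) = 193250.00 cm³
x_c = 66525.00 / 3450.00 = 19.28 cm
y_c = 193250.00 / 3450.00 = 56.01 cm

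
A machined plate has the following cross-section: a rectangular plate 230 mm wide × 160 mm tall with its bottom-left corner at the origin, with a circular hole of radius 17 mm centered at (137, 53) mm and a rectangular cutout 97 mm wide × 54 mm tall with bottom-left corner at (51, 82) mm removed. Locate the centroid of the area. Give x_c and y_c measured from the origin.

Part | A | x̄ᵢ | ȳᵢ | A·x̄ᵢ | A·ȳᵢ
plate | 36800.00 | 115.00 | 80.00 | 4232000.00 | 2944000.00
hole 1 | -907.92 | 137.00 | 53.00 | -124385.08 | -48119.77
hole 2 | -5238.00 | 99.50 | 109.00 | -521181.00 | -570942.00
Σ | 30654.08 |  |  | 3586433.92 | 2324938.23
x_c = 3586433.92 / 30654.08 = 117.00 mm
y_c = 2324938.23 / 30654.08 = 75.84 mm

x_c = 117.00 mm, y_c = 75.84 mm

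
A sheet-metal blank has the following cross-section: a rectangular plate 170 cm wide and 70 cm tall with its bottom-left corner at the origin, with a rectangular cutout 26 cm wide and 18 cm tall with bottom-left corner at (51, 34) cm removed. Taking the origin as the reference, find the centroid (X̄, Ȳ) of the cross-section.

X̄ = 85.86 cm, Ȳ = 34.67 cm

plate: A = 170 × 70 = 11900.00, centroid at (85.00, 35.00).
hole: A = −(26 × 18) = -468.00, centroid at (64.00, 43.00).
ΣA = 11432.00 cm², ΣAX̄ = 981548.00 cm³, ΣAȲ = 396376.00 cm³.
X̄ = 981548.00/11432.00 = 85.86 cm; Ȳ = 396376.00/11432.00 = 34.67 cm.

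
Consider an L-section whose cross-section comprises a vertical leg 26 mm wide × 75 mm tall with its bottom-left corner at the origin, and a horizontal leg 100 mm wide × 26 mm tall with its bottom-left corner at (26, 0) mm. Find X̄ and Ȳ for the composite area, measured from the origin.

X̄ = 49.00 mm, Ȳ = 23.50 mm

vertical leg: A = 26 × 75 = 1950.00, centroid at (13.00, 37.50).
horizontal leg: A = 100 × 26 = 2600.00, centroid at (76.00, 13.00).
ΣA = 4550.00 mm²
ΣAX̄ = (1950.00)(13.00) + (2600.00)(76.00) = 222950.00 mm³
ΣAȲ = (1950.00)(37.50) + (2600.00)(13.00) = 106925.00 mm³
X̄ = 222950.00 / 4550.00 = 49.00 mm
Ȳ = 106925.00 / 4550.00 = 23.50 mm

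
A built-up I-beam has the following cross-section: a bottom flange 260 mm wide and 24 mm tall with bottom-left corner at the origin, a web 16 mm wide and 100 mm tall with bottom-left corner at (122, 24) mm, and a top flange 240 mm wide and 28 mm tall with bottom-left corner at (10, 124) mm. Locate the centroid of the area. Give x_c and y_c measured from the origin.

x_c = 130.00 mm, y_c = 76.97 mm

bottom flange: A = 260 × 24 = 6240.00, centroid at (130.00, 12.00).
web: A = 16 × 100 = 1600.00, centroid at (130.00, 74.00).
top flange: A = 240 × 28 = 6720.00, centroid at (130.00, 138.00).
ΣA = 14560.00 mm², ΣAx_c = 1892800.00 mm³, ΣAy_c = 1120640.00 mm³.
x_c = 1892800.00/14560.00 = 130.00 mm; y_c = 1120640.00/14560.00 = 76.97 mm.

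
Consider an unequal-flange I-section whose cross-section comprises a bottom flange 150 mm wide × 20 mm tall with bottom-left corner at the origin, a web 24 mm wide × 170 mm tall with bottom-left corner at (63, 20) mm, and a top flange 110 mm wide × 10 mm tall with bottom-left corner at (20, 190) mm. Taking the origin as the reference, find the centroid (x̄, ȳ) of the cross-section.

x̄ = 75.00 mm, ȳ = 82.26 mm

bottom flange: A = 150 × 20 = 3000.00, centroid at (75.00, 10.00).
web: A = 24 × 170 = 4080.00, centroid at (75.00, 105.00).
top flange: A = 110 × 10 = 1100.00, centroid at (75.00, 195.00).
ΣA = 8180.00 mm²
ΣAx̄ = (3000.00)(75.00) + (4080.00)(75.00) + (1100.00)(75.00) = 613500.00 mm³
ΣAȳ = (3000.00)(10.00) + (4080.00)(105.00) + (1100.00)(195.00) = 672900.00 mm³
x̄ = 613500.00 / 8180.00 = 75.00 mm
ȳ = 672900.00 / 8180.00 = 82.26 mm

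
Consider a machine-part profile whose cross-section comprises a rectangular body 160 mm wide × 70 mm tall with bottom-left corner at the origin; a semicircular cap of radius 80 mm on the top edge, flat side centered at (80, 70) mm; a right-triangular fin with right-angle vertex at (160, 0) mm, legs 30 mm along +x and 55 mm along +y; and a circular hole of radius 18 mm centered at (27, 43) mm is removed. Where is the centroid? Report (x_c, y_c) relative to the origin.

rectangular body: A = 160 × 70 = 11200.00, centroid at (80.00, 35.00).
semicircular top: A = ½π·80² = 10053.10, centroid at (80.00, 103.95).
triangular fin: A = ½·30·55 = 825.00, centroid at (170.00, 18.33).
hole: A = −π·18² = -1017.88, centroid at (27.00, 43.00).
ΣA = 21060.22 mm²
ΣAx_c = (11200.00)(80.00) + (10053.10)(80.00) + (825.00)(170.00) + (-1017.88)(27.00) = 1813015.07 mm³
ΣAy_c = (11200.00)(35.00) + (10053.10)(103.95) + (825.00)(18.33) + (-1017.88)(43.00) = 1408406.42 mm³
x_c = 1813015.07 / 21060.22 = 86.09 mm
y_c = 1408406.42 / 21060.22 = 66.88 mm

x_c = 86.09 mm, y_c = 66.88 mm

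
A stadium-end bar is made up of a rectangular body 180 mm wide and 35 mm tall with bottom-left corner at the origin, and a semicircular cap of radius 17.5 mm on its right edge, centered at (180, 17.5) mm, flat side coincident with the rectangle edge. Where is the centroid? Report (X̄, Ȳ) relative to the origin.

rectangular body: A = 180 × 35 = 6300.00, centroid at (90.00, 17.50).
semicircular end: A = ½π·17.5² = 481.06, centroid at (187.43, 17.50).
ΣA = 6781.06 mm²
ΣAX̄ = (6300.00)(90.00) + (481.06)(187.43) = 657163.06 mm³
ΣAȲ = (6300.00)(17.50) + (481.06)(17.50) = 118668.49 mm³
X̄ = 657163.06 / 6781.06 = 96.91 mm
Ȳ = 118668.49 / 6781.06 = 17.50 mm

X̄ = 96.91 mm, Ȳ = 17.50 mm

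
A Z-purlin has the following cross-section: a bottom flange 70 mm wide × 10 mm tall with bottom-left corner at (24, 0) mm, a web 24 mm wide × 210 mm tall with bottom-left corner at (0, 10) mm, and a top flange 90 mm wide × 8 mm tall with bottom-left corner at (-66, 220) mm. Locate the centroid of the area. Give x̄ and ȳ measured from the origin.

bottom flange: A = 70 × 10 = 700.00, centroid at (59.00, 5.00).
web: A = 24 × 210 = 5040.00, centroid at (12.00, 115.00).
top flange: A = 90 × 8 = 720.00, centroid at (-21.00, 224.00).
ΣA = 6460.00 mm², ΣAx̄ = 86660.00 mm³, ΣAȳ = 744380.00 mm³.
x̄ = 86660.00/6460.00 = 13.41 mm; ȳ = 744380.00/6460.00 = 115.23 mm.

x̄ = 13.41 mm, ȳ = 115.23 mm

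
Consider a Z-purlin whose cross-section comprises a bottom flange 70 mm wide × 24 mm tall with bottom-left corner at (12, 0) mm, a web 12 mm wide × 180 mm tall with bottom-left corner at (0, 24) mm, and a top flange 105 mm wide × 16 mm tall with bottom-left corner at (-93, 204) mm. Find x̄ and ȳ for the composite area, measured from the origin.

bottom flange: A = 70 × 24 = 1680.00, centroid at (47.00, 12.00).
web: A = 12 × 180 = 2160.00, centroid at (6.00, 114.00).
top flange: A = 105 × 16 = 1680.00, centroid at (-40.50, 212.00).
ΣA = 5520.00 mm²
ΣAx̄ = (1680.00)(47.00) + (2160.00)(6.00) + (1680.00)(-40.50) = 23880.00 mm³
ΣAȳ = (1680.00)(12.00) + (2160.00)(114.00) + (1680.00)(212.00) = 622560.00 mm³
x̄ = 23880.00 / 5520.00 = 4.33 mm
ȳ = 622560.00 / 5520.00 = 112.78 mm

x̄ = 4.33 mm, ȳ = 112.78 mm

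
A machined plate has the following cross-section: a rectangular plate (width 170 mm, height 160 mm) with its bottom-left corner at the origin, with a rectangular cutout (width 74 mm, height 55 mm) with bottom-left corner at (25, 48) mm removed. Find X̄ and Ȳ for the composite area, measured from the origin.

X̄ = 89.05 mm, Ȳ = 80.79 mm

Part | A | x̄ᵢ | ȳᵢ | A·x̄ᵢ | A·ȳᵢ
plate | 27200.00 | 85.00 | 80.00 | 2312000.00 | 2176000.00
hole | -4070.00 | 62.00 | 75.50 | -252340.00 | -307285.00
Σ | 23130.00 |  |  | 2059660.00 | 1868715.00
X̄ = 2059660.00 / 23130.00 = 89.05 mm
Ȳ = 1868715.00 / 23130.00 = 80.79 mm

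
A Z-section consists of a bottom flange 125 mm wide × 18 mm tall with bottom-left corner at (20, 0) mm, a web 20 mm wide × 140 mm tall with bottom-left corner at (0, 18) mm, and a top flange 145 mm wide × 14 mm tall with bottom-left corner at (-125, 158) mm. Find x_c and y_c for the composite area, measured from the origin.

bottom flange: A = 125 × 18 = 2250.00, centroid at (82.50, 9.00).
web: A = 20 × 140 = 2800.00, centroid at (10.00, 88.00).
top flange: A = 145 × 14 = 2030.00, centroid at (-52.50, 165.00).
ΣA = 7080.00 mm², ΣAx_c = 107050.00 mm³, ΣAy_c = 601600.00 mm³.
x_c = 107050.00/7080.00 = 15.12 mm; y_c = 601600.00/7080.00 = 84.97 mm.

x_c = 15.12 mm, y_c = 84.97 mm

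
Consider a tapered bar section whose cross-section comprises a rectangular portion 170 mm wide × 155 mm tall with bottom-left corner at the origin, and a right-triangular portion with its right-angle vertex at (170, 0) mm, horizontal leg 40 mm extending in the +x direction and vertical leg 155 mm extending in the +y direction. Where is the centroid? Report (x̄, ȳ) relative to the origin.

x̄ = 95.35 mm, ȳ = 74.78 mm

Part | A | x̄ᵢ | ȳᵢ | A·x̄ᵢ | A·ȳᵢ
rectangular portion | 26350.00 | 85.00 | 77.50 | 2239750.00 | 2042125.00
triangular portion | 3100.00 | 183.33 | 51.67 | 568333.33 | 160166.67
Σ | 29450.00 |  |  | 2808083.33 | 2202291.67
x̄ = 2808083.33 / 29450.00 = 95.35 mm
ȳ = 2202291.67 / 29450.00 = 74.78 mm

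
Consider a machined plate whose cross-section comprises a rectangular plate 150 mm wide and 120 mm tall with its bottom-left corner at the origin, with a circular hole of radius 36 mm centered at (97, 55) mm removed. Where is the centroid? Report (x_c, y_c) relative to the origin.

plate: A = 150 × 120 = 18000.00, centroid at (75.00, 60.00).
hole: A = −π·36² = -4071.50, centroid at (97.00, 55.00).
ΣA = 13928.50 mm²
ΣAx_c = (18000.00)(75.00) + (-4071.50)(97.00) = 955064.10 mm³
ΣAy_c = (18000.00)(60.00) + (-4071.50)(55.00) = 856067.28 mm³
x_c = 955064.10 / 13928.50 = 68.57 mm
y_c = 856067.28 / 13928.50 = 61.46 mm

x_c = 68.57 mm, y_c = 61.46 mm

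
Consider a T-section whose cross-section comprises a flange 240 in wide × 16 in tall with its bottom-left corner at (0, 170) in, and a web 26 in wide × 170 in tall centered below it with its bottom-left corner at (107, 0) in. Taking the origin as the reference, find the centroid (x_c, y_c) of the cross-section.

x_c = 120.00 in, y_c = 128.23 in

web: A = 26 × 170 = 4420.00, centroid at (120.00, 85.00).
flange: A = 240 × 16 = 3840.00, centroid at (120.00, 178.00).
ΣA = 8260.00 in², ΣAx_c = 991200.00 in³, ΣAy_c = 1059220.00 in³.
x_c = 991200.00/8260.00 = 120.00 in; y_c = 1059220.00/8260.00 = 128.23 in.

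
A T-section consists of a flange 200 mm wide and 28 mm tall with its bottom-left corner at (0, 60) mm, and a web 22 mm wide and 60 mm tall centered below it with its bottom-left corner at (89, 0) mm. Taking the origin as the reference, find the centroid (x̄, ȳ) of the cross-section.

Part | A | x̄ᵢ | ȳᵢ | A·x̄ᵢ | A·ȳᵢ
web | 1320.00 | 100.00 | 30.00 | 132000.00 | 39600.00
flange | 5600.00 | 100.00 | 74.00 | 560000.00 | 414400.00
Σ | 6920.00 |  |  | 692000.00 | 454000.00
x̄ = 692000.00 / 6920.00 = 100.00 mm
ȳ = 454000.00 / 6920.00 = 65.61 mm

x̄ = 100.00 mm, ȳ = 65.61 mm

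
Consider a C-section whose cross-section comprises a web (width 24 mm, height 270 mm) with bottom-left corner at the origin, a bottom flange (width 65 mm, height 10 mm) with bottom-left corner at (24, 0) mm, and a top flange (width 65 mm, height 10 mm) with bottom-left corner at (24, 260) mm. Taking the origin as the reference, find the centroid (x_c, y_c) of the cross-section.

x_c = 19.44 mm, y_c = 135.00 mm

web: A = 24 × 270 = 6480.00, centroid at (12.00, 135.00).
bottom flange: A = 65 × 10 = 650.00, centroid at (56.50, 5.00).
top flange: A = 65 × 10 = 650.00, centroid at (56.50, 265.00).
ΣA = 7780.00 mm², ΣAx_c = 151210.00 mm³, ΣAy_c = 1050300.00 mm³.
x_c = 151210.00/7780.00 = 19.44 mm; y_c = 1050300.00/7780.00 = 135.00 mm.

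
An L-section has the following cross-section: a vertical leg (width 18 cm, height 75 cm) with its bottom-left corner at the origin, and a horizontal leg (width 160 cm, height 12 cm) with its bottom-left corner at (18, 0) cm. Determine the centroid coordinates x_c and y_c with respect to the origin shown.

Part | A | x̄ᵢ | ȳᵢ | A·x̄ᵢ | A·ȳᵢ
vertical leg | 1350.00 | 9.00 | 37.50 | 12150.00 | 50625.00
horizontal leg | 1920.00 | 98.00 | 6.00 | 188160.00 | 11520.00
Σ | 3270.00 |  |  | 200310.00 | 62145.00
x_c = 200310.00 / 3270.00 = 61.26 cm
y_c = 62145.00 / 3270.00 = 19.00 cm

x_c = 61.26 cm, y_c = 19.00 cm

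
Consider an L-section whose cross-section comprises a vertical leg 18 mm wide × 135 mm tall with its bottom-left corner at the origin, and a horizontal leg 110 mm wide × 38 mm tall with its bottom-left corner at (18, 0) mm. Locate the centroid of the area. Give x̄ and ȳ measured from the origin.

vertical leg: A = 18 × 135 = 2430.00, centroid at (9.00, 67.50).
horizontal leg: A = 110 × 38 = 4180.00, centroid at (73.00, 19.00).
ΣA = 6610.00 mm²
ΣAx̄ = (2430.00)(9.00) + (4180.00)(73.00) = 327010.00 mm³
ΣAȳ = (2430.00)(67.50) + (4180.00)(19.00) = 243445.00 mm³
x̄ = 327010.00 / 6610.00 = 49.47 mm
ȳ = 243445.00 / 6610.00 = 36.83 mm

x̄ = 49.47 mm, ȳ = 36.83 mm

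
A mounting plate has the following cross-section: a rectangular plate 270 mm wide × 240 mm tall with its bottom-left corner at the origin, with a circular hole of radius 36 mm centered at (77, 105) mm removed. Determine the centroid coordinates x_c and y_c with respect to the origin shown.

plate: A = 270 × 240 = 64800.00, centroid at (135.00, 120.00).
hole: A = −π·36² = -4071.50, centroid at (77.00, 105.00).
ΣA = 60728.50 mm²
ΣAx_c = (64800.00)(135.00) + (-4071.50)(77.00) = 8434494.19 mm³
ΣAy_c = (64800.00)(120.00) + (-4071.50)(105.00) = 7348492.07 mm³
x_c = 8434494.19 / 60728.50 = 138.89 mm
y_c = 7348492.07 / 60728.50 = 121.01 mm

x_c = 138.89 mm, y_c = 121.01 mm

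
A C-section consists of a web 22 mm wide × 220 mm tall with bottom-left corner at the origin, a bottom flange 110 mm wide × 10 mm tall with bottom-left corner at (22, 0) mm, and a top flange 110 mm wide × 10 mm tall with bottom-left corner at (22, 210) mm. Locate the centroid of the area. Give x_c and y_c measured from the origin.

x_c = 31.62 mm, y_c = 110.00 mm

web: A = 22 × 220 = 4840.00, centroid at (11.00, 110.00).
bottom flange: A = 110 × 10 = 1100.00, centroid at (77.00, 5.00).
top flange: A = 110 × 10 = 1100.00, centroid at (77.00, 215.00).
ΣA = 7040.00 mm²
ΣAx_c = (4840.00)(11.00) + (1100.00)(77.00) + (1100.00)(77.00) = 222640.00 mm³
ΣAy_c = (4840.00)(110.00) + (1100.00)(5.00) + (1100.00)(215.00) = 774400.00 mm³
x_c = 222640.00 / 7040.00 = 31.62 mm
y_c = 774400.00 / 7040.00 = 110.00 mm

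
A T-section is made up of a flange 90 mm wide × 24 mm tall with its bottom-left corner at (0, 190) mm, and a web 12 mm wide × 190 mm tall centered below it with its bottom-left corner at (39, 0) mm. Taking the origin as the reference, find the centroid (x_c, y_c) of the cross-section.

x_c = 45.00 mm, y_c = 147.05 mm

web: A = 12 × 190 = 2280.00, centroid at (45.00, 95.00).
flange: A = 90 × 24 = 2160.00, centroid at (45.00, 202.00).
ΣA = 4440.00 mm², ΣAx_c = 199800.00 mm³, ΣAy_c = 652920.00 mm³.
x_c = 199800.00/4440.00 = 45.00 mm; y_c = 652920.00/4440.00 = 147.05 mm.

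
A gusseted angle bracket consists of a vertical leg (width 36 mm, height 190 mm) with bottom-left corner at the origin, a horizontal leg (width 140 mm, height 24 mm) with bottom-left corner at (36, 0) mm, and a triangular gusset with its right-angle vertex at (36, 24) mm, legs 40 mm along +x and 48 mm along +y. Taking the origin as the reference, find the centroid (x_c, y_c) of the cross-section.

Part | A | x̄ᵢ | ȳᵢ | A·x̄ᵢ | A·ȳᵢ
vertical leg | 6840.00 | 18.00 | 95.00 | 123120.00 | 649800.00
horizontal leg | 3360.00 | 106.00 | 12.00 | 356160.00 | 40320.00
gusset | 960.00 | 49.33 | 40.00 | 47360.00 | 38400.00
Σ | 11160.00 |  |  | 526640.00 | 728520.00
x_c = 526640.00 / 11160.00 = 47.19 mm
y_c = 728520.00 / 11160.00 = 65.28 mm

x_c = 47.19 mm, y_c = 65.28 mm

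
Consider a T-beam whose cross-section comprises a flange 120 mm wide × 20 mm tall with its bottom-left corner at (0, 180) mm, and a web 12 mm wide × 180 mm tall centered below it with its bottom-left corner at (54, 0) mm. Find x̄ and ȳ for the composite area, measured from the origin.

x̄ = 60.00 mm, ȳ = 142.63 mm

Part | A | x̄ᵢ | ȳᵢ | A·x̄ᵢ | A·ȳᵢ
web | 2160.00 | 60.00 | 90.00 | 129600.00 | 194400.00
flange | 2400.00 | 60.00 | 190.00 | 144000.00 | 456000.00
Σ | 4560.00 |  |  | 273600.00 | 650400.00
x̄ = 273600.00 / 4560.00 = 60.00 mm
ȳ = 650400.00 / 4560.00 = 142.63 mm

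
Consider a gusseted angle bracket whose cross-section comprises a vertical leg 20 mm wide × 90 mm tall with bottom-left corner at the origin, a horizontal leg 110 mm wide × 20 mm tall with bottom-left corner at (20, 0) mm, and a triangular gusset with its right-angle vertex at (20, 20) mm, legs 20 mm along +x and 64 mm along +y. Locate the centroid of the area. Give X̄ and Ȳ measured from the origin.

vertical leg: A = 20 × 90 = 1800.00, centroid at (10.00, 45.00).
horizontal leg: A = 110 × 20 = 2200.00, centroid at (75.00, 10.00).
gusset: A = ½·20·64 = 640.00, centroid at (26.67, 41.33).
ΣA = 4640.00 mm²
ΣAX̄ = (1800.00)(10.00) + (2200.00)(75.00) + (640.00)(26.67) = 200066.67 mm³
ΣAȲ = (1800.00)(45.00) + (2200.00)(10.00) + (640.00)(41.33) = 129453.33 mm³
X̄ = 200066.67 / 4640.00 = 43.12 mm
Ȳ = 129453.33 / 4640.00 = 27.90 mm

X̄ = 43.12 mm, Ȳ = 27.90 mm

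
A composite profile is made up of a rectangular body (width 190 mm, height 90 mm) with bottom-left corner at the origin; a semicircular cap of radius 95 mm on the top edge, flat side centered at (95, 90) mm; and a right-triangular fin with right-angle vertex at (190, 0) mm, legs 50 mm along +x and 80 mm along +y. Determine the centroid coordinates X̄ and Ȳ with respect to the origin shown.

X̄ = 101.71 mm, Ȳ = 80.25 mm

rectangular body: A = 190 × 90 = 17100.00, centroid at (95.00, 45.00).
semicircular top: A = ½π·95² = 14176.44, centroid at (95.00, 130.32).
triangular fin: A = ½·50·80 = 2000.00, centroid at (206.67, 26.67).
ΣA = 33276.44 mm²
ΣAX̄ = (17100.00)(95.00) + (14176.44)(95.00) + (2000.00)(206.67) = 3384594.83 mm³
ΣAȲ = (17100.00)(45.00) + (14176.44)(130.32) + (2000.00)(26.67) = 2670295.98 mm³
X̄ = 3384594.83 / 33276.44 = 101.71 mm
Ȳ = 2670295.98 / 33276.44 = 80.25 mm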